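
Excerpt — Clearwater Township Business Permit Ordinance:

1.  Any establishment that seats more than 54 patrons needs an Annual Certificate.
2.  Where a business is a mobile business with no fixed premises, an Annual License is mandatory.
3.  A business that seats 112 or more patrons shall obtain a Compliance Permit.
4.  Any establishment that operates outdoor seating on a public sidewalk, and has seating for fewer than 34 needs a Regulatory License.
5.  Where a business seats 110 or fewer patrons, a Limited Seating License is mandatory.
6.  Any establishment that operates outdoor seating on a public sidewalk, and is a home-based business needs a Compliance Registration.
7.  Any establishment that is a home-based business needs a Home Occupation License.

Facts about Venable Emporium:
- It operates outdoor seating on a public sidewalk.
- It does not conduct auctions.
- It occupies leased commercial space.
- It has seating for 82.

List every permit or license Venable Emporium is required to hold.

1. seating 82 > 54 → Annual Certificate required.
2. occupies leased commercial space (not: is a mobile business with no fixed premises) → Annual License not required.
3. seating 82 < 112 → Compliance Permit not required.
4. operates outdoor seating on a public sidewalk; seating 82 ≥ 34 → Regulatory License not required.
5. seating 82 ≤ 110 → Limited Seating License required.
6. operates outdoor seating on a public sidewalk; occupies leased commercial space (not: is a home-based business) → Compliance Registration not required.
7. occupies leased commercial space (not: is a home-based business) → Home Occupation License not required.

Annual Certificate, Limited Seating License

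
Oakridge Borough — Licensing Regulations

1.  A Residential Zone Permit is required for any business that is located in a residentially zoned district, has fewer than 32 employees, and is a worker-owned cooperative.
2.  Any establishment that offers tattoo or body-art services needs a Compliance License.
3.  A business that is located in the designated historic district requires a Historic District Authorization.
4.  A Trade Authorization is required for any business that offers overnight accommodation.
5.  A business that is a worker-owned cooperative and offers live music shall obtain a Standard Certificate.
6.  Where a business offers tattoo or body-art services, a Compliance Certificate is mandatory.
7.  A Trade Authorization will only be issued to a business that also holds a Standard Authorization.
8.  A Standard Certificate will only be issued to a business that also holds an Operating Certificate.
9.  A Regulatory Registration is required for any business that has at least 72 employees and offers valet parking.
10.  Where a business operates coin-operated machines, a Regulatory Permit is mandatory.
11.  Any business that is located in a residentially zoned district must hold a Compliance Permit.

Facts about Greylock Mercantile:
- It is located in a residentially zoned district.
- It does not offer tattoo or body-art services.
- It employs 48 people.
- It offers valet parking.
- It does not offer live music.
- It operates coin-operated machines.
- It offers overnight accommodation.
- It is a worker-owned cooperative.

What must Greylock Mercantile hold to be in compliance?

1. is located in a residentially zoned district; employees 48 ≥ 32; is a worker-owned cooperative → Residential Zone Permit not required.
2. does not offer tattoo or body-art services → Compliance License not required.
3. is located in a residentially zoned district (not: is located in the designated historic district) → Historic District Authorization not required.
4. offers overnight accommodation → Trade Authorization required.
5. is a worker-owned cooperative; does not offer live music → Standard Certificate not required.
6. does not offer tattoo or body-art services → Compliance Certificate not required.
7. Trade Authorization is required → Standard Authorization also required.
8. Standard Certificate is not required → no effect.
9. employees 48 < 72; offers valet parking → Regulatory Registration not required.
10. operates coin-operated machines → Regulatory Permit required.
11. is located in a residentially zoned district → Compliance Permit required.

Compliance Permit, Regulatory Permit, Standard Authorization, Trade Authorization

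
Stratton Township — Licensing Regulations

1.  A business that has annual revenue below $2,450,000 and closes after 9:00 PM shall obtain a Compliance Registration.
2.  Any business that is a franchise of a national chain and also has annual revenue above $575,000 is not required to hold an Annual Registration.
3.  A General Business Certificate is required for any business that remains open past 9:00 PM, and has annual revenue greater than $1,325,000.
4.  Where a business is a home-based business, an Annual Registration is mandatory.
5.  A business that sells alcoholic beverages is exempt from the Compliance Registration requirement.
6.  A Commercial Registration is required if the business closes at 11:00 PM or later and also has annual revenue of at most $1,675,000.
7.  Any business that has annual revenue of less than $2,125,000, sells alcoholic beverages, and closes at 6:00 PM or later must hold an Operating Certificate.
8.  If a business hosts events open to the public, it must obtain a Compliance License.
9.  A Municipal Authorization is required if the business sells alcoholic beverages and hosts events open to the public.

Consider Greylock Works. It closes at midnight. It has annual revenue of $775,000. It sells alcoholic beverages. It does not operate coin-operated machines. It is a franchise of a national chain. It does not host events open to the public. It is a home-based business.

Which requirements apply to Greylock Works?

Commercial Registration, Operating Certificate

1. revenue $775,000 < $2,450,000; closes midnight, after 9:00 PM → Compliance Registration required.
2. is a franchise of a national chain; revenue $775,000 > $575,000 → exempt from Annual Registration.
3. closes midnight, after 9:00 PM; revenue $775,000 ≤ $1,325,000 → General Business Certificate not required.
4. is a home-based business → Annual Registration required.
5. sells alcoholic beverages → exempt from Compliance Registration.
6. closes midnight, after 11:00 PM; revenue $775,000 ≤ $1,675,000 → Commercial Registration required.
7. revenue $775,000 < $2,125,000; sells alcoholic beverages; closes midnight, after 6:00 PM → Operating Certificate required.
8. does not host events open to the public → Compliance License not required.
9. sells alcoholic beverages; does not host events open to the public → Municipal Authorization not required.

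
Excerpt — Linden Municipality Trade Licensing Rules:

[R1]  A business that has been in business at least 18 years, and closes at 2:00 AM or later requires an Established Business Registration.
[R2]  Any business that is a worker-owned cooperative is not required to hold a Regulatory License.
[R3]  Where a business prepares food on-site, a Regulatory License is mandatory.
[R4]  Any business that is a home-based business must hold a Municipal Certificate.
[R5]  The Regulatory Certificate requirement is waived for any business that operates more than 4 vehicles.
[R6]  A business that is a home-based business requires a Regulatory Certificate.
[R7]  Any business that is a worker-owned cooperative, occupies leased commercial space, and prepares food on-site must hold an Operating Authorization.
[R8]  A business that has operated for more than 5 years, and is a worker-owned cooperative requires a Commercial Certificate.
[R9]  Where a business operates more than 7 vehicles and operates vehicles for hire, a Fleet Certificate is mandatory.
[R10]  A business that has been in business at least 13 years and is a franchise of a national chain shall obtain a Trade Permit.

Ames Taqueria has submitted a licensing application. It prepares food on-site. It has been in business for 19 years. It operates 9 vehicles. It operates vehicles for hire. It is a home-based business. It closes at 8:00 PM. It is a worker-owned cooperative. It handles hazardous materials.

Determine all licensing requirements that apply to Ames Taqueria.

[R1] years in business 19 ≥ 18; closes 8:00 PM, at/before 2:00 AM → Established Business Registration not required.
[R2] is a worker-owned cooperative → exempt from Regulatory License.
[R3] prepares food on-site → Regulatory License required.
[R4] is a home-based business → Municipal Certificate required.
[R5] vehicles 9 > 4 → exempt from Regulatory Certificate.
[R6] is a home-based business → Regulatory Certificate required.
[R7] is a worker-owned cooperative; is a home-based business (not: occupies leased commercial space); prepares food on-site → Operating Authorization not required.
[R8] years in business 19 > 5; is a worker-owned cooperative → Commercial Certificate required.
[R9] vehicles 9 > 7; operates vehicles for hire → Fleet Certificate required.
[R10] years in business 19 ≥ 13; is a worker-owned cooperative (not: is a franchise of a national chain) → Trade Permit not required.

Commercial Certificate, Fleet Certificate, Municipal Certificate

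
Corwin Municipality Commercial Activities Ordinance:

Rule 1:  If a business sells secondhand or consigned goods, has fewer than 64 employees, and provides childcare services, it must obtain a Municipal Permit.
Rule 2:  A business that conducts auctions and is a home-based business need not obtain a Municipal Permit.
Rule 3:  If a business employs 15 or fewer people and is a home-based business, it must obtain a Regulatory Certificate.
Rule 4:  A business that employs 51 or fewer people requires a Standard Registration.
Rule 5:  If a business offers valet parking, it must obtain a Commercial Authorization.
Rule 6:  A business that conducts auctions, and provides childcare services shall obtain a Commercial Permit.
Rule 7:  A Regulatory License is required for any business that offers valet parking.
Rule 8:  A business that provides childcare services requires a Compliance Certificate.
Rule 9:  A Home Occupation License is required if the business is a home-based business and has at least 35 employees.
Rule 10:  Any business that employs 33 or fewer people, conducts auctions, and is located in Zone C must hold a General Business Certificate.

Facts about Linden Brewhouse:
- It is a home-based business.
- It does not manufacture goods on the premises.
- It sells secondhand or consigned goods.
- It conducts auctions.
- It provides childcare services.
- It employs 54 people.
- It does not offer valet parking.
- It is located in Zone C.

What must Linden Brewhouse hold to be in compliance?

Rule 1: sells secondhand or consigned goods; employees 54 < 64; provides childcare services → Municipal Permit required.
Rule 2: conducts auctions; is a home-based business → exempt from Municipal Permit.
Rule 3: employees 54 > 15; is a home-based business → Regulatory Certificate not required.
Rule 4: employees 54 > 51 → Standard Registration not required.
Rule 5: does not offer valet parking → Commercial Authorization not required.
Rule 6: conducts auctions; provides childcare services → Commercial Permit required.
Rule 7: does not offer valet parking → Regulatory License not required.
Rule 8: provides childcare services → Compliance Certificate required.
Rule 9: is a home-based business; employees 54 ≥ 35 → Home Occupation License required.
Rule 10: employees 54 > 33; conducts auctions; is located in Zone C → General Business Certificate not required.

Commercial Permit, Compliance Certificate, Home Occupation License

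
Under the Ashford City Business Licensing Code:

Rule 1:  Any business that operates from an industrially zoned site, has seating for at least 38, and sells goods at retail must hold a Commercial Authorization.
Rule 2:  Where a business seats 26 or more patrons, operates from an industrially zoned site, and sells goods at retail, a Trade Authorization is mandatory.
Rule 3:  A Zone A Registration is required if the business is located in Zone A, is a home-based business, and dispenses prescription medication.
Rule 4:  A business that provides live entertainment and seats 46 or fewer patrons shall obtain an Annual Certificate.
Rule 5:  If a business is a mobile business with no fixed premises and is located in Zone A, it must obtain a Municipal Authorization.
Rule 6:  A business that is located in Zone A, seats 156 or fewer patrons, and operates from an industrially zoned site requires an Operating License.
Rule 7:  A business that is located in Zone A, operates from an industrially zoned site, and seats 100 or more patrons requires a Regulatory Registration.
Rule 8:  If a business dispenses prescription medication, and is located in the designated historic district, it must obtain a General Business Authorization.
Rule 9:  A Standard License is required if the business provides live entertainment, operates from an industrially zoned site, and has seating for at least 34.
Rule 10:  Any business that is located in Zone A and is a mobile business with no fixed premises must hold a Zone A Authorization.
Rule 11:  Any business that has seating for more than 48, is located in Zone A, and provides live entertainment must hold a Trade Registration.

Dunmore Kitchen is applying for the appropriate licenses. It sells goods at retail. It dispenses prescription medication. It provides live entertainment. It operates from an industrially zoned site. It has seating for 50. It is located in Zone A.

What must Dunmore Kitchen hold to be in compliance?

Rule 1: operates from an industrially zoned site; seating 50 ≥ 38; sells goods at retail → Commercial Authorization required.
Rule 2: seating 50 ≥ 26; operates from an industrially zoned site; sells goods at retail → Trade Authorization required.
Rule 3: is located in Zone A; operates from an industrially zoned site (not: is a home-based business); dispenses prescription medication → Zone A Registration not required.
Rule 4: provides live entertainment; seating 50 > 46 → Annual Certificate not required.
Rule 5: operates from an industrially zoned site (not: is a mobile business with no fixed premises); is located in Zone A → Municipal Authorization not required.
Rule 6: is located in Zone A; seating 50 ≤ 156; operates from an industrially zoned site → Operating License required.
Rule 7: is located in Zone A; operates from an industrially zoned site; seating 50 < 100 → Regulatory Registration not required.
Rule 8: dispenses prescription medication; is located in Zone A (not: is located in the designated historic district) → General Business Authorization not required.
Rule 9: provides live entertainment; operates from an industrially zoned site; seating 50 ≥ 34 → Standard License required.
Rule 10: is located in Zone A; operates from an industrially zoned site (not: is a mobile business with no fixed premises) → Zone A Authorization not required.
Rule 11: seating 50 > 48; is located in Zone A; provides live entertainment → Trade Registration required.

Commercial Authorization, Operating License, Standard License, Trade Authorization, Trade Registration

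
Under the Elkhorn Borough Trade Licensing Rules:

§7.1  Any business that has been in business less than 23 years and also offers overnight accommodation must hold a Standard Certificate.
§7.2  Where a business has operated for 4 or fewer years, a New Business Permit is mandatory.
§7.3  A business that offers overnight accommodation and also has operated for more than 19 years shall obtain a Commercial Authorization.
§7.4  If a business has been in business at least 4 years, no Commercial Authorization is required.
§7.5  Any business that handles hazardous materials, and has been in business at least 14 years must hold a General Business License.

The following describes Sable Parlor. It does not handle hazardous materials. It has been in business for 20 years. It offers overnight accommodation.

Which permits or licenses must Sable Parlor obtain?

Standard Certificate

§7.1 years in business 20 < 23; offers overnight accommodation → Standard Certificate required.
§7.2 years in business 20 > 4 → New Business Permit not required.
§7.3 offers overnight accommodation; years in business 20 > 19 → Commercial Authorization required.
§7.4 years in business 20 ≥ 4 → exempt from Commercial Authorization.
§7.5 does not handle hazardous materials; years in business 20 ≥ 14 → General Business License not required.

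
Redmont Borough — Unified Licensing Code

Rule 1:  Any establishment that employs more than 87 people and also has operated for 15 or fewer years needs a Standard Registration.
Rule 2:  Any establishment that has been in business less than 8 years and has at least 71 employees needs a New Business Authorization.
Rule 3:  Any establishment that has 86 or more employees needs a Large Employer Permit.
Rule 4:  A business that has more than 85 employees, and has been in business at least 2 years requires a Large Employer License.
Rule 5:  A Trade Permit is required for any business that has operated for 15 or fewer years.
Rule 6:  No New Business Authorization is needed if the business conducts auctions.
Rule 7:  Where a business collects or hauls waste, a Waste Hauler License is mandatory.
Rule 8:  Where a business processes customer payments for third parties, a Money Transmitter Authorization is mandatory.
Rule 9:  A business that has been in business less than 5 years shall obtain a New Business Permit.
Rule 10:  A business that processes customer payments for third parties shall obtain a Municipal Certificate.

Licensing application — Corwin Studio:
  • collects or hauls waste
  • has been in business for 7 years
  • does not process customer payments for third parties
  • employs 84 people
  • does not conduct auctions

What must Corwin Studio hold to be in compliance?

New Business Authorization, Trade Permit, Waste Hauler License

Rule 1: employees 84 ≤ 87; years in business 7 ≤ 15 → Standard Registration not required.
Rule 2: years in business 7 < 8; employees 84 ≥ 71 → New Business Authorization required.
Rule 3: employees 84 < 86 → Large Employer Permit not required.
Rule 4: employees 84 ≤ 85; years in business 7 ≥ 2 → Large Employer License not required.
Rule 5: years in business 7 ≤ 15 → Trade Permit required.
Rule 6: does not conduct auctions → New Business Authorization exemption does not apply.
Rule 7: collects or hauls waste → Waste Hauler License required.
Rule 8: does not process customer payments for third parties → Money Transmitter Authorization not required.
Rule 9: years in business 7 ≥ 5 → New Business Permit not required.
Rule 10: does not process customer payments for third parties → Municipal Certificate not required.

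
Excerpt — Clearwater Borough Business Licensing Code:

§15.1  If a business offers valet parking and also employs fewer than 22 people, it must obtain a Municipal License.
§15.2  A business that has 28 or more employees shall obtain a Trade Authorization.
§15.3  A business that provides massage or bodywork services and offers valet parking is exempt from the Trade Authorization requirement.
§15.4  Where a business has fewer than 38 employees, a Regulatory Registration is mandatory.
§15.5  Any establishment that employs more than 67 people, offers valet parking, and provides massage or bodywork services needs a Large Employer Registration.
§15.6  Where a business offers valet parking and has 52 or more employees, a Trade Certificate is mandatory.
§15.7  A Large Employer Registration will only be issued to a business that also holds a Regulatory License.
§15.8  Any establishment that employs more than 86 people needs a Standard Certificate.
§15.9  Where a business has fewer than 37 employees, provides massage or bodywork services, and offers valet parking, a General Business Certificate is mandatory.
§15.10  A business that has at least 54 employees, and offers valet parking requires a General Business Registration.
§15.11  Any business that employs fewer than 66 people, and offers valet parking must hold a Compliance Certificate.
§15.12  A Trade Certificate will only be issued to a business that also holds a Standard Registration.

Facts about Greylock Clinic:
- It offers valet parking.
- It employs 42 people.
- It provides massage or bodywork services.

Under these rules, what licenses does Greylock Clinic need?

Compliance Certificate

§15.1 offers valet parking; employees 42 ≥ 22 → Municipal License not required.
§15.2 employees 42 ≥ 28 → Trade Authorization required.
§15.3 provides massage or bodywork services; offers valet parking → exempt from Trade Authorization.
§15.4 employees 42 ≥ 38 → Regulatory Registration not required.
§15.5 employees 42 ≤ 67; offers valet parking; provides massage or bodywork services → Large Employer Registration not required.
§15.6 offers valet parking; employees 42 < 52 → Trade Certificate not required.
§15.7 Large Employer Registration is not required → no effect.
§15.8 employees 42 ≤ 86 → Standard Certificate not required.
§15.9 employees 42 ≥ 37; provides massage or bodywork services; offers valet parking → General Business Certificate not required.
§15.10 employees 42 < 54; offers valet parking → General Business Registration not required.
§15.11 employees 42 < 66; offers valet parking → Compliance Certificate required.
§15.12 Trade Certificate is not required → no effect.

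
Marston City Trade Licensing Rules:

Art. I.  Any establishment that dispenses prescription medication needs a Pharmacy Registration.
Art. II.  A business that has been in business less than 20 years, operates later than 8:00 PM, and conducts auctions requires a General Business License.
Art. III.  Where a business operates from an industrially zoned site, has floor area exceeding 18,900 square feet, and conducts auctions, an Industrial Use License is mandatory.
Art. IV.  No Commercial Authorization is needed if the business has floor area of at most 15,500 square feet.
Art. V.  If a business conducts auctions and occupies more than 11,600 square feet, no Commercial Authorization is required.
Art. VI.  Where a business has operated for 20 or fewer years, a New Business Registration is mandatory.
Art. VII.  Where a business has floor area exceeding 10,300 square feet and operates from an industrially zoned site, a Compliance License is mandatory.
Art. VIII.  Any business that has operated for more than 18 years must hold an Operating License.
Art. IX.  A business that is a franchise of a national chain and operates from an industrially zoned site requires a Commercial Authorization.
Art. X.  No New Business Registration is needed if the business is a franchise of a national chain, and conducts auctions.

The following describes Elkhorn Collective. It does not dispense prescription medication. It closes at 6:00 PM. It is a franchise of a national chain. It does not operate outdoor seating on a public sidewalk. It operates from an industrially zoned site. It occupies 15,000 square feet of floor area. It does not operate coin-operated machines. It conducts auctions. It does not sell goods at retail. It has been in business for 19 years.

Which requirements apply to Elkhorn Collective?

Art. I. does not dispense prescription medication → Pharmacy Registration not required.
Art. II. years in business 19 < 20; closes 6:00 PM, at/before 8:00 PM; conducts auctions → General Business License not required.
Art. III. operates from an industrially zoned site; floor area 15,000 square feet ≤ 18,900 square feet; conducts auctions → Industrial Use License not required.
Art. IV. floor area 15,000 square feet ≤ 15,500 square feet → exempt from Commercial Authorization.
Art. V. conducts auctions; floor area 15,000 square feet > 11,600 square feet → exempt from Commercial Authorization.
Art. VI. years in business 19 ≤ 20 → New Business Registration required.
Art. VII. floor area 15,000 square feet > 10,300 square feet; operates from an industrially zoned site → Compliance License required.
Art. VIII. years in business 19 > 18 → Operating License required.
Art. IX. is a franchise of a national chain; operates from an industrially zoned site → Commercial Authorization required.
Art. X. is a franchise of a national chain; conducts auctions → exempt from New Business Registration.

Compliance License, Operating License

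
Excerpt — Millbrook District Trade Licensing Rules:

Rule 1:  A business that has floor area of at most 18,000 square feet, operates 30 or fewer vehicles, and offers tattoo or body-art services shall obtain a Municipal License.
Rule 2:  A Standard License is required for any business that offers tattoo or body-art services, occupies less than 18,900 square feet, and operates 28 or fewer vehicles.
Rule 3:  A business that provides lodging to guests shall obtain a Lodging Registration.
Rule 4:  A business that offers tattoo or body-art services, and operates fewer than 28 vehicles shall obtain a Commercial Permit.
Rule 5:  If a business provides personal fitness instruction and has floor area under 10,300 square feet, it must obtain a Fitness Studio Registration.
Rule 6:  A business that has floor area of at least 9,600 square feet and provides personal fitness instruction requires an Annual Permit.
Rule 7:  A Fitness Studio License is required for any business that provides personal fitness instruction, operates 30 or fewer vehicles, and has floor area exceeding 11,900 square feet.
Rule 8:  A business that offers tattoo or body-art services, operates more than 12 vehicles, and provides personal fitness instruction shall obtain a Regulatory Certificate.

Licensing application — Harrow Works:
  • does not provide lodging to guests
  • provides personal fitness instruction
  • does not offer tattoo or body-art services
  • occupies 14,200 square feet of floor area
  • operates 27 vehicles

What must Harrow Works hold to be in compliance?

Annual Permit, Fitness Studio License

Rule 1: floor area 14,200 square feet ≤ 18,000 square feet; vehicles 27 ≤ 30; does not offer tattoo or body-art services → Municipal License not required.
Rule 2: does not offer tattoo or body-art services; floor area 14,200 square feet < 18,900 square feet; vehicles 27 ≤ 28 → Standard License not required.
Rule 3: does not provide lodging to guests → Lodging Registration not required.
Rule 4: does not offer tattoo or body-art services; vehicles 27 < 28 → Commercial Permit not required.
Rule 5: provides personal fitness instruction; floor area 14,200 square feet ≥ 10,300 square feet → Fitness Studio Registration not required.
Rule 6: floor area 14,200 square feet ≥ 9,600 square feet; provides personal fitness instruction → Annual Permit required.
Rule 7: provides personal fitness instruction; vehicles 27 ≤ 30; floor area 14,200 square feet > 11,900 square feet → Fitness Studio License required.
Rule 8: does not offer tattoo or body-art services; vehicles 27 > 12; provides personal fitness instruction → Regulatory Certificate not required.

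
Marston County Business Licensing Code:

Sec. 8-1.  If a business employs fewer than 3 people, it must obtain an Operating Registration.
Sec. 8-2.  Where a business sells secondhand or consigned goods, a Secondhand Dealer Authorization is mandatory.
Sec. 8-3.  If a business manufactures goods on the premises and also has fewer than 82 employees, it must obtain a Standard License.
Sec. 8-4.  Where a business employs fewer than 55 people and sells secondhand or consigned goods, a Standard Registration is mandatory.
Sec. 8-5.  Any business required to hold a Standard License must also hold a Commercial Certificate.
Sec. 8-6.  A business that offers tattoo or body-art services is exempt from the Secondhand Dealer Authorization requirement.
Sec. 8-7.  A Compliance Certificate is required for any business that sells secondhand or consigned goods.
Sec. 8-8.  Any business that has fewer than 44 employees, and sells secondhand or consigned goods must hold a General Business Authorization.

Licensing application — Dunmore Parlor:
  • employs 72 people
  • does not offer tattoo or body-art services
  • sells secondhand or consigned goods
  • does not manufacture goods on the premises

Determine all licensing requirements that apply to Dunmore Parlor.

Sec. 8-1. employees 72 ≥ 3 → Operating Registration not required.
Sec. 8-2. sells secondhand or consigned goods → Secondhand Dealer Authorization required.
Sec. 8-3. does not manufacture goods on the premises; employees 72 < 82 → Standard License not required.
Sec. 8-4. employees 72 ≥ 55; sells secondhand or consigned goods → Standard Registration not required.
Sec. 8-5. Standard License is not required → no effect.
Sec. 8-6. does not offer tattoo or body-art services → Secondhand Dealer Authorization exemption does not apply.
Sec. 8-7. sells secondhand or consigned goods → Compliance Certificate required.
Sec. 8-8. employees 72 ≥ 44; sells secondhand or consigned goods → General Business Authorization not required.

Compliance Certificate, Secondhand Dealer Authorization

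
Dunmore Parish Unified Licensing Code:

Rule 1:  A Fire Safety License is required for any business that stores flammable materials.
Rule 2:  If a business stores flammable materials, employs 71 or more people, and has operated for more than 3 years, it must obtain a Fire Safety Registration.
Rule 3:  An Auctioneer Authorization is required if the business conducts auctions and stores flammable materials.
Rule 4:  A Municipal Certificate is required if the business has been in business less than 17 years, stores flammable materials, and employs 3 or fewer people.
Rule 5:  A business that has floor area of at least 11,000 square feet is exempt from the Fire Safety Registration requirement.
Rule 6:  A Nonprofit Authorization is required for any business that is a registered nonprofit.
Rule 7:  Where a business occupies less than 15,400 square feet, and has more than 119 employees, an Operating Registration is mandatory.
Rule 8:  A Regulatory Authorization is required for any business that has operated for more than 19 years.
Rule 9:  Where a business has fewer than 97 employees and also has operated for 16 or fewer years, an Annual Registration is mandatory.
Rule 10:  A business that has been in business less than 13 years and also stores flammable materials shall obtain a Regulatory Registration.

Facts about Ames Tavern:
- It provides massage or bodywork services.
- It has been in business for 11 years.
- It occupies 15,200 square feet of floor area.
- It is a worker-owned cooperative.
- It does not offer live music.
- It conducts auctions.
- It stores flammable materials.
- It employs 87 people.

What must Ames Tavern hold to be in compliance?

Rule 1: stores flammable materials → Fire Safety License required.
Rule 2: stores flammable materials; employees 87 ≥ 71; years in business 11 > 3 → Fire Safety Registration required.
Rule 3: conducts auctions; stores flammable materials → Auctioneer Authorization required.
Rule 4: years in business 11 < 17; stores flammable materials; employees 87 > 3 → Municipal Certificate not required.
Rule 5: floor area 15,200 square feet ≥ 11,000 square feet → exempt from Fire Safety Registration.
Rule 6: is a worker-owned cooperative (not: is a registered nonprofit) → Nonprofit Authorization not required.
Rule 7: floor area 15,200 square feet < 15,400 square feet; employees 87 ≤ 119 → Operating Registration not required.
Rule 8: years in business 11 ≤ 19 → Regulatory Authorization not required.
Rule 9: employees 87 < 97; years in business 11 ≤ 16 → Annual Registration required.
Rule 10: years in business 11 < 13; stores flammable materials → Regulatory Registration required.

Annual Registration, Auctioneer Authorization, Fire Safety License, Regulatory Registration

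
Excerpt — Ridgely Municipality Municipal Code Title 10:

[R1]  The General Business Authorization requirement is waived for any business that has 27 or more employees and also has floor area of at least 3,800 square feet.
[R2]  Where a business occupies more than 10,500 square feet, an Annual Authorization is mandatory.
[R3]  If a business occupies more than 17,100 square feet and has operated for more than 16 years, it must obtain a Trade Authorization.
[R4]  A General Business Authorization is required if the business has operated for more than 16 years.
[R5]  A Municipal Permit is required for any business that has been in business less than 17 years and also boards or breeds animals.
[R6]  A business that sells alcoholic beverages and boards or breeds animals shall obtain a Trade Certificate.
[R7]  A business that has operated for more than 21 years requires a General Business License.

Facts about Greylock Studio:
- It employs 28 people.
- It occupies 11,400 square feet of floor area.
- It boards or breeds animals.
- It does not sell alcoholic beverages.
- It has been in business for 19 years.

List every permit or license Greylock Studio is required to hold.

Annual Authorization

[R1] employees 28 ≥ 27; floor area 11,400 square feet ≥ 3,800 square feet → exempt from General Business Authorization.
[R2] floor area 11,400 square feet > 10,500 square feet → Annual Authorization required.
[R3] floor area 11,400 square feet ≤ 17,100 square feet; years in business 19 > 16 → Trade Authorization not required.
[R4] years in business 19 > 16 → General Business Authorization required.
[R5] years in business 19 ≥ 17; boards or breeds animals → Municipal Permit not required.
[R6] does not sell alcoholic beverages; boards or breeds animals → Trade Certificate not required.
[R7] years in business 19 ≤ 21 → General Business License not required.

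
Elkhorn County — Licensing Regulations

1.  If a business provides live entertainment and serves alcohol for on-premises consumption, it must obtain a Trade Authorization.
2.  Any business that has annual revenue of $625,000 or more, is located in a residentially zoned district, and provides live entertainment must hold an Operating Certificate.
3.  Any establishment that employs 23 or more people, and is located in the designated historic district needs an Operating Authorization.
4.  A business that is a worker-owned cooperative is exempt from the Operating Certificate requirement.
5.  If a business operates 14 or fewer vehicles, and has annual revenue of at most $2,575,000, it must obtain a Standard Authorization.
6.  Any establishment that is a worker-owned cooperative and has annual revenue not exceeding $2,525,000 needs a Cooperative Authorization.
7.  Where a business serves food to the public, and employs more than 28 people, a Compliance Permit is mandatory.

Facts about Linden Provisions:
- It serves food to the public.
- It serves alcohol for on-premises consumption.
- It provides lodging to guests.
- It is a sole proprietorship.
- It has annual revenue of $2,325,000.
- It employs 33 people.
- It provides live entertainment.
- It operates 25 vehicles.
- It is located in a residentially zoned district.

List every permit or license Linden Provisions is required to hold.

1. provides live entertainment; serves alcohol for on-premises consumption → Trade Authorization required.
2. revenue $2,325,000 ≥ $625,000; is located in a residentially zoned district; provides live entertainment → Operating Certificate required.
3. employees 33 ≥ 23; is located in a residentially zoned district (not: is located in the designated historic district) → Operating Authorization not required.
4. is a sole proprietorship (not: is a worker-owned cooperative) → Operating Certificate exemption does not apply.
5. vehicles 25 > 14; revenue $2,325,000 ≤ $2,575,000 → Standard Authorization not required.
6. is a sole proprietorship (not: is a worker-owned cooperative); revenue $2,325,000 ≤ $2,525,000 → Cooperative Authorization not required.
7. serves food to the public; employees 33 > 28 → Compliance Permit required.

Compliance Permit, Operating Certificate, Trade Authorization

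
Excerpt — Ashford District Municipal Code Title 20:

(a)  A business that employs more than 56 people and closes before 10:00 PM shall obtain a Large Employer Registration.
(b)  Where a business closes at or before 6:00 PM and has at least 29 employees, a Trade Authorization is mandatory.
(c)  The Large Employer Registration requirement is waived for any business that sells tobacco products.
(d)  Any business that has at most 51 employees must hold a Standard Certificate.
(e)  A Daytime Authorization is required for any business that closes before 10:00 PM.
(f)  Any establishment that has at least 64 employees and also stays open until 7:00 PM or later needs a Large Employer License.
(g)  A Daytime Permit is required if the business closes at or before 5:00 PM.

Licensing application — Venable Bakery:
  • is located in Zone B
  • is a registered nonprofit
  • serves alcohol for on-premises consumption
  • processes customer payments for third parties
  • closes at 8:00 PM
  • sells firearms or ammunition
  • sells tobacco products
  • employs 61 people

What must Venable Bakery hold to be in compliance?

(a) employees 61 > 56; closes 8:00 PM, at/before 10:00 PM → Large Employer Registration required.
(b) closes 8:00 PM, after 6:00 PM; employees 61 ≥ 29 → Trade Authorization not required.
(c) sells tobacco products → exempt from Large Employer Registration.
(d) employees 61 > 51 → Standard Certificate not required.
(e) closes 8:00 PM, at/before 10:00 PM → Daytime Authorization required.
(f) employees 61 < 64; closes 8:00 PM, after 7:00 PM → Large Employer License not required.
(g) closes 8:00 PM, after 5:00 PM → Daytime Permit not required.

Daytime Authorization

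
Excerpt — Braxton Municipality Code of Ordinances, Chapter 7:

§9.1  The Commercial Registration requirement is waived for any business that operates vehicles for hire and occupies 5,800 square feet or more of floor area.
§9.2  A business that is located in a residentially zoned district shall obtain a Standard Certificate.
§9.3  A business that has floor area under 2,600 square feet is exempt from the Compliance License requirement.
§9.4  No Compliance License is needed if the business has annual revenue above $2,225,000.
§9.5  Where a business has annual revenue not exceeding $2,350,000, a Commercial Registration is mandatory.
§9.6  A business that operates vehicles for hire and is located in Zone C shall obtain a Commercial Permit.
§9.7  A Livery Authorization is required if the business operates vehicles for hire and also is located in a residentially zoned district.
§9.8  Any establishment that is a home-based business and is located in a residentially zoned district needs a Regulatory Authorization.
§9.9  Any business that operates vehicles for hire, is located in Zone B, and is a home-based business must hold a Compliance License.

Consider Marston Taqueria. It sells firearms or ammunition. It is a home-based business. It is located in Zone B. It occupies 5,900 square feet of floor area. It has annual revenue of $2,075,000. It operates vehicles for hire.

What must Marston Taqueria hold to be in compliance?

Compliance License

§9.1 operates vehicles for hire; floor area 5,900 square feet ≥ 5,800 square feet → exempt from Commercial Registration.
§9.2 is located in Zone B (not: is located in a residentially zoned district) → Standard Certificate not required.
§9.3 floor area 5,900 square feet ≥ 2,600 square feet → Compliance License exemption does not apply.
§9.4 revenue $2,075,000 ≤ $2,225,000 → Compliance License exemption does not apply.
§9.5 revenue $2,075,000 ≤ $2,350,000 → Commercial Registration required.
§9.6 operates vehicles for hire; is located in Zone B (not: is located in Zone C) → Commercial Permit not required.
§9.7 operates vehicles for hire; is located in Zone B (not: is located in a residentially zoned district) → Livery Authorization not required.
§9.8 is a home-based business; is located in Zone B (not: is located in a residentially zoned district) → Regulatory Authorization not required.
§9.9 operates vehicles for hire; is located in Zone B; is a home-based business → Compliance License required.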